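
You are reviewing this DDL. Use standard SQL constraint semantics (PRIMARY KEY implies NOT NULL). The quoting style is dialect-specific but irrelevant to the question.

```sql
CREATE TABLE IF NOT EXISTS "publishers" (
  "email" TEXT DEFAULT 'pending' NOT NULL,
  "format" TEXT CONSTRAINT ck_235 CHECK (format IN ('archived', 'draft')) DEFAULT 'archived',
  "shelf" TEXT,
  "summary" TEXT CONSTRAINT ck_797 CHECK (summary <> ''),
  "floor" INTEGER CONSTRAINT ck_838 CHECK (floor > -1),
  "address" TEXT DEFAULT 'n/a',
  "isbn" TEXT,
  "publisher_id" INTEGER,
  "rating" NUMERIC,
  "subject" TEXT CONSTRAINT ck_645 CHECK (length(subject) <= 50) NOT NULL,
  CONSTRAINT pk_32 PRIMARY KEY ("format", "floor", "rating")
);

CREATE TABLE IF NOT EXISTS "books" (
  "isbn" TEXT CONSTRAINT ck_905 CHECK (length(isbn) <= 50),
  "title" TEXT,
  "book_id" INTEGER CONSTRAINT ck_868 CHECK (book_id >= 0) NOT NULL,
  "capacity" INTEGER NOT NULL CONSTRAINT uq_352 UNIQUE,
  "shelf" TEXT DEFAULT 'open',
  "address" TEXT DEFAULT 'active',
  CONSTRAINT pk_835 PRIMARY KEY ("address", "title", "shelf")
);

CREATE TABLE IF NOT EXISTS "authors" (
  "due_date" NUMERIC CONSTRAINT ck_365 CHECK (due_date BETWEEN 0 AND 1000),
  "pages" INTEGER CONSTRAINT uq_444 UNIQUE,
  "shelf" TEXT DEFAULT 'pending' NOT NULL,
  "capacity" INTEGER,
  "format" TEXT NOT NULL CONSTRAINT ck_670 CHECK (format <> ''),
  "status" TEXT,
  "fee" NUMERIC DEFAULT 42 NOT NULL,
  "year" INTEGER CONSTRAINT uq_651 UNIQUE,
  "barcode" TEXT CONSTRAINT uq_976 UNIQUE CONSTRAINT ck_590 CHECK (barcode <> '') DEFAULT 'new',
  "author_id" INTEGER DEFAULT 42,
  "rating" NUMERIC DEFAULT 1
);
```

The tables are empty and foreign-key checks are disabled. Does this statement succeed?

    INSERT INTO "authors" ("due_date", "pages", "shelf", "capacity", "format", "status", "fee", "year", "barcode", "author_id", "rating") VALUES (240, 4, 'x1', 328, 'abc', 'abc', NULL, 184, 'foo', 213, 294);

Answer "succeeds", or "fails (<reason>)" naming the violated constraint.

fee is explicitly set to NULL, but fee is declared NOT NULL.

fails (NOT NULL on fee)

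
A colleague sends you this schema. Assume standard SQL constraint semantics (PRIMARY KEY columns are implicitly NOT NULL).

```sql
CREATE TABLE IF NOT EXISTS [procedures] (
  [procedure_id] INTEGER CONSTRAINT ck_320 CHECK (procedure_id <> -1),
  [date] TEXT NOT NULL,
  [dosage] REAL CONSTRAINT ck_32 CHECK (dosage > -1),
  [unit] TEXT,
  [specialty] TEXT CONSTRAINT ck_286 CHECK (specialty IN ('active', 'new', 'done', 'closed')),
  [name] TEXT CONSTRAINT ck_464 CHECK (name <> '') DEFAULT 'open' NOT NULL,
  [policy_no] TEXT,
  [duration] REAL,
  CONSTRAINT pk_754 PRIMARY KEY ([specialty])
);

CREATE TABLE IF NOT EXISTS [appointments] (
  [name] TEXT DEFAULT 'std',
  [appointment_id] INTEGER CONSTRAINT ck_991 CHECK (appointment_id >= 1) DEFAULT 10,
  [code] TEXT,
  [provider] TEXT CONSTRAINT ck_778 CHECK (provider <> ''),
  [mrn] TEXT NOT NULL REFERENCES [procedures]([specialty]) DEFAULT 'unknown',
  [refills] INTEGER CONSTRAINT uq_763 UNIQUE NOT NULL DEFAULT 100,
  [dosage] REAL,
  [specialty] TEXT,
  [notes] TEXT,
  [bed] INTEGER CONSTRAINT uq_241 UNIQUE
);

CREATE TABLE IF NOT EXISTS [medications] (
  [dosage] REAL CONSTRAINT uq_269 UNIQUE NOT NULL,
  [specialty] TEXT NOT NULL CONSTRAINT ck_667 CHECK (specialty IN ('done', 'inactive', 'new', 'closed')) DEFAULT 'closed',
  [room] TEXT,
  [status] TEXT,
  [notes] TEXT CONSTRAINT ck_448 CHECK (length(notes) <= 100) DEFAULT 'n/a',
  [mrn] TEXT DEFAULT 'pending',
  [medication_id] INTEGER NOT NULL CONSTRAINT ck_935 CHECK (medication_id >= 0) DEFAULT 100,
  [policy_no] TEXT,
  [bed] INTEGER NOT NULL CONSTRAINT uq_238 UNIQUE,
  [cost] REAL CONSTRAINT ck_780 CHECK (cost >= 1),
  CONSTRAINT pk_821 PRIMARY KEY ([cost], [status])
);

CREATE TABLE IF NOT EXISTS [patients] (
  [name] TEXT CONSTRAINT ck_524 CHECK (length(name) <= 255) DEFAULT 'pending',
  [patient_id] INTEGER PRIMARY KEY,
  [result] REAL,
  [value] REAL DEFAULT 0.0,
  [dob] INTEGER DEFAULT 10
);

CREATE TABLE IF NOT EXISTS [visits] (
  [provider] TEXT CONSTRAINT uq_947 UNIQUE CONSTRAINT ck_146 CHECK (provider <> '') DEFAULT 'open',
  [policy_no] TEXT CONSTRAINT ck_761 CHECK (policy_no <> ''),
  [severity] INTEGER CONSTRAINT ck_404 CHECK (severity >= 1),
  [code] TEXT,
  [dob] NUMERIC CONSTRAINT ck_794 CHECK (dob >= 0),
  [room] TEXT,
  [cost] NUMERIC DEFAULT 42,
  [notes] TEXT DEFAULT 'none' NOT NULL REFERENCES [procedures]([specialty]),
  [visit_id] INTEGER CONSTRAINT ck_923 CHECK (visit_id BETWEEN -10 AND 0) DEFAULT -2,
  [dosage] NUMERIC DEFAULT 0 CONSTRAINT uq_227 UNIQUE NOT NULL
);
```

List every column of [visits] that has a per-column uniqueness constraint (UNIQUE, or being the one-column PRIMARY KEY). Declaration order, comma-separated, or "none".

provider, dosage

- provider: declared UNIQUE → unique.
- policy_no: no UNIQUE or single-column PK constraint.
- severity: no UNIQUE or single-column PK constraint.
- code: no UNIQUE or single-column PK constraint.
- dob: no UNIQUE or single-column PK constraint.
- room: no UNIQUE or single-column PK constraint.
- cost: no UNIQUE or single-column PK constraint.
- notes: no UNIQUE or single-column PK constraint.
- visit_id: no UNIQUE or single-column PK constraint.
- dosage: declared UNIQUE → unique.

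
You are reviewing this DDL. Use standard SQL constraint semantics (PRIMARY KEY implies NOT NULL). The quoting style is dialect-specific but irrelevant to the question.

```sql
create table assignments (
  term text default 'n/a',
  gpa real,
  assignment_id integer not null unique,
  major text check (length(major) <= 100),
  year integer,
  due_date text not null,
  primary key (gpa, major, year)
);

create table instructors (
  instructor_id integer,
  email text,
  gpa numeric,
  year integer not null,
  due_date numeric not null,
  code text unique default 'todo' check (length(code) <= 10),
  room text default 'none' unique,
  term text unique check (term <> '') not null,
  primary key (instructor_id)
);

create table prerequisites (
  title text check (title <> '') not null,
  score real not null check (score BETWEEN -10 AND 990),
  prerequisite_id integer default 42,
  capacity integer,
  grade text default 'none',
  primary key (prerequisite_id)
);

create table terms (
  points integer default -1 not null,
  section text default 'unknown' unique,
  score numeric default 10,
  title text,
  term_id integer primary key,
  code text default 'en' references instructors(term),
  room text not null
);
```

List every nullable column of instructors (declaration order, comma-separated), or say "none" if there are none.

email, gpa, code, room

- instructor_id: part of the PRIMARY KEY, which implies NOT NULL → not nullable.
- email: no NOT NULL constraint applies → nullable.
- gpa: no NOT NULL constraint applies → nullable.
- year: declared NOT NULL → not nullable.
- due_date: declared NOT NULL → not nullable.
- code: CHECK does not forbid NULL (a CHECK constraint passes when its expression is NULL) → nullable.
- room: UNIQUE does not imply NOT NULL → nullable.
- term: declared NOT NULL → not nullable.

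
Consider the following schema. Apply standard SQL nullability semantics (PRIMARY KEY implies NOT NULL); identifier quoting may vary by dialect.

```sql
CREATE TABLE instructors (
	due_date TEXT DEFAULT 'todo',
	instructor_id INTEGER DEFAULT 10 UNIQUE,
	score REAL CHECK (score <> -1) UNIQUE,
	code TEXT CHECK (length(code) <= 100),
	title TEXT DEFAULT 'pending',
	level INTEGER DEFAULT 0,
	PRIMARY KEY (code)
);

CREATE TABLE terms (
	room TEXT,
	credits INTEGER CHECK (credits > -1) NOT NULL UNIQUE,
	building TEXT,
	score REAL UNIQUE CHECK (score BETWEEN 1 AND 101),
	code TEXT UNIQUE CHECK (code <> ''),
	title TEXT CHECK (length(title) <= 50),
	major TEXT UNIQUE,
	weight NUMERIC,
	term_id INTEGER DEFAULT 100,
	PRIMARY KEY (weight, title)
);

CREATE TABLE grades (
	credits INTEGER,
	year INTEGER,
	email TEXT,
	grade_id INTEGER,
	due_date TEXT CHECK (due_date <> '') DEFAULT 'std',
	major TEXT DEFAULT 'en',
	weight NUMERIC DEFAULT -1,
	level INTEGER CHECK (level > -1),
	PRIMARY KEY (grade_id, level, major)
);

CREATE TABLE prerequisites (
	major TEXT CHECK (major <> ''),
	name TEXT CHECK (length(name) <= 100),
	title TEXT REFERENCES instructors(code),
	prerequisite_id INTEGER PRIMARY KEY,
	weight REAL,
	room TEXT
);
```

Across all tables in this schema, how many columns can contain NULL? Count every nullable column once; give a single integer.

21

instructors: 5 nullable (due_date, instructor_id, score, title, level — PK (code) and explicit NOT NULL columns excluded).
terms: 6 nullable (room, building, score, code, major, term_id — PK (weight, title) and explicit NOT NULL columns excluded).
grades: 5 nullable (credits, year, email, due_date, weight — PK (grade_id, level, major) and explicit NOT NULL columns excluded).
prerequisites: 5 nullable (major, name, title, weight, room — PK (prerequisite_id) and explicit NOT NULL columns excluded).
Total: 5 + 6 + 5 + 5 = 21.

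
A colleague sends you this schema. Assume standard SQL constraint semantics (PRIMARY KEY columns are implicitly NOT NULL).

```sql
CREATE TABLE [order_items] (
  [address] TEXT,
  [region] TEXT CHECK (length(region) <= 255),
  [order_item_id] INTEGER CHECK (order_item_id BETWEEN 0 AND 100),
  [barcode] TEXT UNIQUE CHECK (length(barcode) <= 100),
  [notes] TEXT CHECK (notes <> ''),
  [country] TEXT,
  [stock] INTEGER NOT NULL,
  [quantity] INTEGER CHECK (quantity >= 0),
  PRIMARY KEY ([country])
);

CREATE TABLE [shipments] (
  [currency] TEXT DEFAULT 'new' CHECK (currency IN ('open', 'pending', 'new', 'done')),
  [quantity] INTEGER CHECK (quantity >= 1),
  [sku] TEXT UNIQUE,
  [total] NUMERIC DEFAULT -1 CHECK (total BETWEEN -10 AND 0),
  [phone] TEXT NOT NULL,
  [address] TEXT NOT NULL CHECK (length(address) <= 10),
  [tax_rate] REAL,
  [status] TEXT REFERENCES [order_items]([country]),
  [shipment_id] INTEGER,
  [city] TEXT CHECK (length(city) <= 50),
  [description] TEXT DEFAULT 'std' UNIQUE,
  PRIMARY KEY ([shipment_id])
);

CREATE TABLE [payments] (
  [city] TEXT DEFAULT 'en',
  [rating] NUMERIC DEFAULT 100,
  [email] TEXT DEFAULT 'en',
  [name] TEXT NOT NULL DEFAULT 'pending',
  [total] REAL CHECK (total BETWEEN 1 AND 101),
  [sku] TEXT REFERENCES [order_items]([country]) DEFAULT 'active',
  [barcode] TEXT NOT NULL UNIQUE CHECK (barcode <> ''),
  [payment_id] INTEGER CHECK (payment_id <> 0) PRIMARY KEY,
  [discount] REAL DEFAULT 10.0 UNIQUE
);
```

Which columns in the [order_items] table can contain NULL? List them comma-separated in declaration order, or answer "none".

- address: no NOT NULL constraint applies → nullable.
- region: CHECK does not forbid NULL (a CHECK constraint passes when its expression is NULL) → nullable.
- order_item_id: CHECK does not forbid NULL (a CHECK constraint passes when its expression is NULL) → nullable.
- barcode: CHECK does not forbid NULL (a CHECK constraint passes when its expression is NULL) → nullable.
- notes: CHECK does not forbid NULL (a CHECK constraint passes when its expression is NULL) → nullable.
- country: part of the PRIMARY KEY, which implies NOT NULL → not nullable.
- stock: declared NOT NULL → not nullable.
- quantity: CHECK does not forbid NULL (a CHECK constraint passes when its expression is NULL) → nullable.

address, region, order_item_id, barcode, notes, quantity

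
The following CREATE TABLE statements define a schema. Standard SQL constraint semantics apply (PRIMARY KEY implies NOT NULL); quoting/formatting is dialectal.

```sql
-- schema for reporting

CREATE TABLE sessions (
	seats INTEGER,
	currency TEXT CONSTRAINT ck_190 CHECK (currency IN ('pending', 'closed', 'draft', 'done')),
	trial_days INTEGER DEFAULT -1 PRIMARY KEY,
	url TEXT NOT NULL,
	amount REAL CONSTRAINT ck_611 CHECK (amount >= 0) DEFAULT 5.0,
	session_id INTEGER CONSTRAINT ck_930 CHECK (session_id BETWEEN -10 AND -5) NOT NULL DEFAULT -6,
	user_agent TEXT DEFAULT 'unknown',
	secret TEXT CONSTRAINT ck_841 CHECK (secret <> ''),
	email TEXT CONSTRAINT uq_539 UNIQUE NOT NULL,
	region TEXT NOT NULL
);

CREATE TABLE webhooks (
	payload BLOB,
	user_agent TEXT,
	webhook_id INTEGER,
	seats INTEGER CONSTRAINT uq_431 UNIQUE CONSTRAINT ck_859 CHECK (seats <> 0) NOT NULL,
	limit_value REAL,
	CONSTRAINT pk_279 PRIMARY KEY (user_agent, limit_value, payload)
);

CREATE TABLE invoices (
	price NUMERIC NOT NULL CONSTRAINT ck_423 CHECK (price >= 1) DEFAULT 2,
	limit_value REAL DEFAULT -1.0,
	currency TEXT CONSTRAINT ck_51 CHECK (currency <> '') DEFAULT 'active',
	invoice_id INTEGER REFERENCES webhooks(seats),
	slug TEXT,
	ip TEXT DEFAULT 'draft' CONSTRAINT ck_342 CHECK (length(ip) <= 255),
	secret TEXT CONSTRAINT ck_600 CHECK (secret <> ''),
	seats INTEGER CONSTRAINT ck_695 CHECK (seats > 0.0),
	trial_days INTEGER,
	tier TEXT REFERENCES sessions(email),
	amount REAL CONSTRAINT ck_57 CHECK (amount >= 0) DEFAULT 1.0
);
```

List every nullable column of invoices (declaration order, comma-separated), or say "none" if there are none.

- price: declared NOT NULL → not nullable.
- limit_value: DEFAULT only fills an omitted column; an explicit NULL is still allowed → nullable.
- currency: CHECK does not forbid NULL (a CHECK constraint passes when its expression is NULL) → nullable.
- invoice_id: a foreign key column may be NULL unless separately constrained → nullable.
- slug: no NOT NULL constraint applies → nullable.
- ip: CHECK does not forbid NULL (a CHECK constraint passes when its expression is NULL) → nullable.
- secret: CHECK does not forbid NULL (a CHECK constraint passes when its expression is NULL) → nullable.
- seats: CHECK does not forbid NULL (a CHECK constraint passes when its expression is NULL) → nullable.
- trial_days: no NOT NULL constraint applies → nullable.
- tier: a foreign key column may be NULL unless separately constrained → nullable.
- amount: CHECK does not forbid NULL (a CHECK constraint passes when its expression is NULL) → nullable.

limit_value, currency, invoice_id, slug, ip, secret, seats, trial_days, tier, amount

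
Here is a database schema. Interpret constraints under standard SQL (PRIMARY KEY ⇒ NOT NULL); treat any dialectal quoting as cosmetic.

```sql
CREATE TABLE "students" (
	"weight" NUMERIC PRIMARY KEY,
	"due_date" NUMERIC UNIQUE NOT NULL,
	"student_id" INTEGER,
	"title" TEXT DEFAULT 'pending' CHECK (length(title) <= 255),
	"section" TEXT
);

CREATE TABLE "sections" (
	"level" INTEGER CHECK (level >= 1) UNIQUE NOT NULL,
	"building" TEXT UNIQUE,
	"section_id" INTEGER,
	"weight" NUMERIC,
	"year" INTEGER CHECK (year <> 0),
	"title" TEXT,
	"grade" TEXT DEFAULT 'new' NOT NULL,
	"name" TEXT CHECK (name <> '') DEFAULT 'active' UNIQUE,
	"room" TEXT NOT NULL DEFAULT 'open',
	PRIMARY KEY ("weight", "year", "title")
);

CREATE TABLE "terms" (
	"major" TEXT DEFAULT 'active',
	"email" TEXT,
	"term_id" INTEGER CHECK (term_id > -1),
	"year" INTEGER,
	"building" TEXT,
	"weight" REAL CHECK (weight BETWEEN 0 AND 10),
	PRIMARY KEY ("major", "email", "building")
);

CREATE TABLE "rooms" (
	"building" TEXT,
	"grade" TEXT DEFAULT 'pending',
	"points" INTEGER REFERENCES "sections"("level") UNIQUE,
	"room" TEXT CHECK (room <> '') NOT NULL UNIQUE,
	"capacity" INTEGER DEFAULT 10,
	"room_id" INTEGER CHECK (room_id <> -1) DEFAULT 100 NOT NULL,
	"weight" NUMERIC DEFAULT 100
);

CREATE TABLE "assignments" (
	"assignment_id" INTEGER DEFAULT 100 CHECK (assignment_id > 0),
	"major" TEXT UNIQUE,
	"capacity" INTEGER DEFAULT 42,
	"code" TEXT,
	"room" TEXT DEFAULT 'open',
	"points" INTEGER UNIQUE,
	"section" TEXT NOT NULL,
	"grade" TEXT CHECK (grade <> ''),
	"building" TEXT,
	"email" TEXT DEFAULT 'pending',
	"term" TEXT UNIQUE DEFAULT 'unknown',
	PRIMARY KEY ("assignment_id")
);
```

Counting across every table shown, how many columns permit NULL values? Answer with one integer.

23

students: 3 nullable (student_id, title, section — PK (weight) and explicit NOT NULL columns excluded).
sections: 3 nullable (building, section_id, name — PK (weight, year, title) and explicit NOT NULL columns excluded).
terms: 3 nullable (term_id, year, weight — PK (major, email, building) and explicit NOT NULL columns excluded).
rooms: 5 nullable (building, grade, points, capacity, weight — PK none and explicit NOT NULL columns excluded).
assignments: 9 nullable (major, capacity, code, room, points, grade, building, email, term — PK (assignment_id) and explicit NOT NULL columns excluded).
Total: 3 + 3 + 3 + 5 + 9 = 23.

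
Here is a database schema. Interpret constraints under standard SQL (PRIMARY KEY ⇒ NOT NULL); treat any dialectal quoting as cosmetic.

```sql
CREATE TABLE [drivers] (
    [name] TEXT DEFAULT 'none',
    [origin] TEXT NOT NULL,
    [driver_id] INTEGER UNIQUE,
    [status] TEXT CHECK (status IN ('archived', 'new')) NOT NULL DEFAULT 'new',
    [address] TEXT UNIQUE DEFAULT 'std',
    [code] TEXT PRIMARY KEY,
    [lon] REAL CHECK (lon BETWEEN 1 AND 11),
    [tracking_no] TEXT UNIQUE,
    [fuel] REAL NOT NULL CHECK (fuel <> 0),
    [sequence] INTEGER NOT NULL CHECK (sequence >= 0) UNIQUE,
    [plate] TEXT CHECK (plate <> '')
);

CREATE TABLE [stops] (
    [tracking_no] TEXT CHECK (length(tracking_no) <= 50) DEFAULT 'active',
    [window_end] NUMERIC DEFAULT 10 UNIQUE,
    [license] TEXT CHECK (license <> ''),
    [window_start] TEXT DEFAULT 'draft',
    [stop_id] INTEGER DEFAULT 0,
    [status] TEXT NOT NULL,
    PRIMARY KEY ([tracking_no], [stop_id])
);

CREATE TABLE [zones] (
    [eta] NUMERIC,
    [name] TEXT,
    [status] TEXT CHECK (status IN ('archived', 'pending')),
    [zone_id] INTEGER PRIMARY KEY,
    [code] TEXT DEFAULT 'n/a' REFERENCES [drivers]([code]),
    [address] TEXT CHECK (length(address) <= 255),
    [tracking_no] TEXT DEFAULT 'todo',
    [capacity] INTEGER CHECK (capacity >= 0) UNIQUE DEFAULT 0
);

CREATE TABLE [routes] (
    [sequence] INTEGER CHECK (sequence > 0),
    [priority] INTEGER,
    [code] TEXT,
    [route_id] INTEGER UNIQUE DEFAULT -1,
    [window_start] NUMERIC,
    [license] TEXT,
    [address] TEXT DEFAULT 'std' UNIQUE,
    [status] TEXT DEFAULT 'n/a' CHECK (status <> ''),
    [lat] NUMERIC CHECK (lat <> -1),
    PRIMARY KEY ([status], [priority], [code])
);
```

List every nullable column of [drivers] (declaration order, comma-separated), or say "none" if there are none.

name, driver_id, address, lon, tracking_no, plate

- name: DEFAULT only fills an omitted column; an explicit NULL is still allowed → nullable.
- origin: declared NOT NULL → not nullable.
- driver_id: UNIQUE does not imply NOT NULL → nullable.
- status: declared NOT NULL → not nullable.
- address: UNIQUE does not imply NOT NULL → nullable.
- code: part of the PRIMARY KEY, which implies NOT NULL → not nullable.
- lon: CHECK does not forbid NULL (a CHECK constraint passes when its expression is NULL) → nullable.
- tracking_no: UNIQUE does not imply NOT NULL → nullable.
- fuel: declared NOT NULL → not nullable.
- sequence: declared NOT NULL → not nullable.
- plate: CHECK does not forbid NULL (a CHECK constraint passes when its expression is NULL) → nullable.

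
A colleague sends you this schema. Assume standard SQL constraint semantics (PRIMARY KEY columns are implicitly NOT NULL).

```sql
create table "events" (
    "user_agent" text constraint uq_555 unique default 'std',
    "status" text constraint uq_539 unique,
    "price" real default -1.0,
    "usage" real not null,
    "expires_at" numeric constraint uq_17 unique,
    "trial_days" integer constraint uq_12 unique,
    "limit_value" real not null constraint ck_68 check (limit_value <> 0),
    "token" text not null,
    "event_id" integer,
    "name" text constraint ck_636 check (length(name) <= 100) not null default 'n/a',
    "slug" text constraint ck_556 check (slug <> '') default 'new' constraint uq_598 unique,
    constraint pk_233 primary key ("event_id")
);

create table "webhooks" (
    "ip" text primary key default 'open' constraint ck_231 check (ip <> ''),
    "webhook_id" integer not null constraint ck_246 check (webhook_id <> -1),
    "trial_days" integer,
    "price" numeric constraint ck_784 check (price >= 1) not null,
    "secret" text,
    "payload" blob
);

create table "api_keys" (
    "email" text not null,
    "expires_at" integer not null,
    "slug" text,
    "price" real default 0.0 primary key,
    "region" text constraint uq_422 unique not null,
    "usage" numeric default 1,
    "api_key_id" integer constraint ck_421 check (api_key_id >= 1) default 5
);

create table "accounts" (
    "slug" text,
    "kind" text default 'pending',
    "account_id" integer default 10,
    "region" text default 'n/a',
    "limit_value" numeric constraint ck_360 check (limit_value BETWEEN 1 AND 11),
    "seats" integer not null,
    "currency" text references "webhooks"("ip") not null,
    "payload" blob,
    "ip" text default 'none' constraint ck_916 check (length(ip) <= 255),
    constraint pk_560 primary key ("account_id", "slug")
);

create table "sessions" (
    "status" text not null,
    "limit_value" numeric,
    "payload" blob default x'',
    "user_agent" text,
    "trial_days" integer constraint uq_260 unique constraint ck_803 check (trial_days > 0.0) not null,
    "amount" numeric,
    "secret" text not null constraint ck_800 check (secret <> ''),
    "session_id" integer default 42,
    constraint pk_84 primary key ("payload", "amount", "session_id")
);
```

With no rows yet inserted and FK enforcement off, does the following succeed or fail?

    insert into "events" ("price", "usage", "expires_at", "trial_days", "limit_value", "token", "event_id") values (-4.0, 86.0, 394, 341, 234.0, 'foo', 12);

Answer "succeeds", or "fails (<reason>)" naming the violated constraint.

succeeds

NOT NULL columns: event_id is supplied; limit_value is supplied; name defaults to 'n/a'; token is supplied; usage is supplied.
CHECK constraints: 234.0 satisfies (limit_value <> 0).
No constraint is violated.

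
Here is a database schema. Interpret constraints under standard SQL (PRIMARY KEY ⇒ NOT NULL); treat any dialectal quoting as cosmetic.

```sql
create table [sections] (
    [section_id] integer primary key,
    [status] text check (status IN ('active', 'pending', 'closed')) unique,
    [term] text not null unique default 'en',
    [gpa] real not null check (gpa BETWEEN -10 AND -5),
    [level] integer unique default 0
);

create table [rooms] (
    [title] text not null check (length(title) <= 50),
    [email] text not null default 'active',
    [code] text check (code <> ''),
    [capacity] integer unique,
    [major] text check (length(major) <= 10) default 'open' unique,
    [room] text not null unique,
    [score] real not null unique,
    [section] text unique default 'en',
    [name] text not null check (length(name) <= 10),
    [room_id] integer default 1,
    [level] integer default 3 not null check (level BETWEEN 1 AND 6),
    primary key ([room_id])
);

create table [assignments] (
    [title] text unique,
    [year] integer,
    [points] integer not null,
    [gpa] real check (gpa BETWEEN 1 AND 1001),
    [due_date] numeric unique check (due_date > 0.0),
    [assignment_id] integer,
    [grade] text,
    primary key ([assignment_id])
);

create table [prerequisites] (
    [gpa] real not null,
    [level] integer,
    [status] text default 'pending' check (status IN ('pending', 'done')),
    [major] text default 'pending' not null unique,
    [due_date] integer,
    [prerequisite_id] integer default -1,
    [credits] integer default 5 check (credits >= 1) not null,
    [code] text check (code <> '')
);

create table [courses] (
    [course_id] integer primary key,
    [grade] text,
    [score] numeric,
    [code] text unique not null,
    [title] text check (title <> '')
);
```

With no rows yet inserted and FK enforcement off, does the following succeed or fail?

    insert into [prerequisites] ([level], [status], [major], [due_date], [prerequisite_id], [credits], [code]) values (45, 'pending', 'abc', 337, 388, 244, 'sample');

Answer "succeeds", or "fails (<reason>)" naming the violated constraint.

fails (NOT NULL on gpa)

gpa is omitted from the column list and has no DEFAULT, so it would receive NULL.
But gpa is declared NOT NULL.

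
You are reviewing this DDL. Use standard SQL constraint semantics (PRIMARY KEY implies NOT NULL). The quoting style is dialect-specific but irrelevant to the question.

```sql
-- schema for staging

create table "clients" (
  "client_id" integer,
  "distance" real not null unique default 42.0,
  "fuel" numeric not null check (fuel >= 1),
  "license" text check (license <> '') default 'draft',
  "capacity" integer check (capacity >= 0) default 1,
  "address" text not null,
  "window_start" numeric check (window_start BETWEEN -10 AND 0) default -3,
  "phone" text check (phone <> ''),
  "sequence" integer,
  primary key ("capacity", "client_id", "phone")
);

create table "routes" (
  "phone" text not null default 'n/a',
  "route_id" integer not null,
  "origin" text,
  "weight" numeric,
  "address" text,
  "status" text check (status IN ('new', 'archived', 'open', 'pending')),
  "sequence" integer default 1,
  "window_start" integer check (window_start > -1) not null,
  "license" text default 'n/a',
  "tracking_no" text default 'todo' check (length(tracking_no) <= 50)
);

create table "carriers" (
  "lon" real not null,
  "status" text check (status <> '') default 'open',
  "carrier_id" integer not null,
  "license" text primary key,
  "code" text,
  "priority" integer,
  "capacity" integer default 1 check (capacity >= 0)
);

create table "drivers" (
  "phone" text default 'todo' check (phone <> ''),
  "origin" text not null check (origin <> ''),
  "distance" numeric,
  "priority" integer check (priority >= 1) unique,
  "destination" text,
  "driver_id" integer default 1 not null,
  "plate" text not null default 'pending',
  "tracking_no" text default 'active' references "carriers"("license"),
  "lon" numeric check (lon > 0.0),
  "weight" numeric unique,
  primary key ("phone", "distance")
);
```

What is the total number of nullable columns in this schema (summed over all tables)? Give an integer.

19

clients: 3 nullable (license, window_start, sequence — PK (capacity, client_id, phone) and explicit NOT NULL columns excluded).
routes: 7 nullable (origin, weight, address, status, sequence, license, tracking_no — PK none and explicit NOT NULL columns excluded).
carriers: 4 nullable (status, code, priority, capacity — PK (license) and explicit NOT NULL columns excluded).
drivers: 5 nullable (priority, destination, tracking_no, lon, weight — PK (phone, distance) and explicit NOT NULL columns excluded).
Total: 3 + 7 + 4 + 5 = 19.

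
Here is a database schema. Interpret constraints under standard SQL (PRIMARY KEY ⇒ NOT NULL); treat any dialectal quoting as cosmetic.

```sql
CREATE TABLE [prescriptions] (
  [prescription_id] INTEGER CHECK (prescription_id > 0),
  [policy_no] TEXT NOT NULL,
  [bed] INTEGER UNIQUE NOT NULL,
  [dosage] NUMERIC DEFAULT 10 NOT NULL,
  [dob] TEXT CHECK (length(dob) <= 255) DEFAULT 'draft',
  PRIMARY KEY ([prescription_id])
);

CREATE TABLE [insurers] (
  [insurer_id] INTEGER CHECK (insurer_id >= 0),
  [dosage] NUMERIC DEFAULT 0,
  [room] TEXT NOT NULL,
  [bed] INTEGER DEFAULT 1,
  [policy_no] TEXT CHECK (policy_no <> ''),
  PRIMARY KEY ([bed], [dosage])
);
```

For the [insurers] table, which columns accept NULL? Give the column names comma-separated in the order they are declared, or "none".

insurer_id, policy_no

- insurer_id: CHECK does not forbid NULL (a CHECK constraint passes when its expression is NULL) → nullable.
- dosage: part of the PRIMARY KEY, which implies NOT NULL → not nullable.
- room: declared NOT NULL → not nullable.
- bed: part of the PRIMARY KEY, which implies NOT NULL → not nullable.
- policy_no: CHECK does not forbid NULL (a CHECK constraint passes when its expression is NULL) → nullable.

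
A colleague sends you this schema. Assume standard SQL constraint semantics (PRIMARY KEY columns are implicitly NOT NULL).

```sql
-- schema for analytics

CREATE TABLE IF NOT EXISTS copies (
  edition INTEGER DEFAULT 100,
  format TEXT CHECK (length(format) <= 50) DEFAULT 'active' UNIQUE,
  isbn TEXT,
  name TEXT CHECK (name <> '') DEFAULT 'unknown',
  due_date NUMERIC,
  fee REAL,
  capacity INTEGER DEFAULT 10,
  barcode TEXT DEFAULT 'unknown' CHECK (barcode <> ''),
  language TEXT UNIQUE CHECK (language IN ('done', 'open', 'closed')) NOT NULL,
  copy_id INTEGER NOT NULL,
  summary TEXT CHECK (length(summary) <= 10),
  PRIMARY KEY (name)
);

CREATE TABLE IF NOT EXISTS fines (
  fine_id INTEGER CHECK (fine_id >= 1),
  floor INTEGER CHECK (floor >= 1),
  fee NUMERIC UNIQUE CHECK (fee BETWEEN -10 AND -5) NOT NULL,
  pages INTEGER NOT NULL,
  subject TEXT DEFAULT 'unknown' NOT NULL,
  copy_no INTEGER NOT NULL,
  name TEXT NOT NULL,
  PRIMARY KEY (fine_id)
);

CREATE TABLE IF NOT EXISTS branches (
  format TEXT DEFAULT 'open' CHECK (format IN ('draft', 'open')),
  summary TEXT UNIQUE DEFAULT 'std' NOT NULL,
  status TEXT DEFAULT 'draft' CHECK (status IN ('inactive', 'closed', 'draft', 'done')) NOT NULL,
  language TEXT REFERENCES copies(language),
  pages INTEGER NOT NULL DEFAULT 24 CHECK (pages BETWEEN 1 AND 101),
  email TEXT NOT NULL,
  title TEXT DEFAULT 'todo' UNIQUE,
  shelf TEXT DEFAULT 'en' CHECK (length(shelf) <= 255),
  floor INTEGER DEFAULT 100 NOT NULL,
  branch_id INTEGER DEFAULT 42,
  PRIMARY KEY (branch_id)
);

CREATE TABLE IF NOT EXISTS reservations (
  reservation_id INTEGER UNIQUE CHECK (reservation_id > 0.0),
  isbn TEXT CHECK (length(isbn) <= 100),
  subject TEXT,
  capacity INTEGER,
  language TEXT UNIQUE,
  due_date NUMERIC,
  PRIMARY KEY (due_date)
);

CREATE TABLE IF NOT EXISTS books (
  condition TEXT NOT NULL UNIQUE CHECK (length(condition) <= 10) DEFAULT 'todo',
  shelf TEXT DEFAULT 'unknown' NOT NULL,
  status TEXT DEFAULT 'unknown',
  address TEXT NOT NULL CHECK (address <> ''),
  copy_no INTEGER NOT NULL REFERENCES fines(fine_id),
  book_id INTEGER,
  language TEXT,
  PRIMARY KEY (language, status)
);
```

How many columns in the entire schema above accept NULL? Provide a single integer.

copies: 8 nullable (edition, format, isbn, due_date, fee, capacity, barcode, summary — PK (name) and explicit NOT NULL columns excluded).
fines: 1 nullable (floor — PK (fine_id) and explicit NOT NULL columns excluded).
branches: 4 nullable (format, language, title, shelf — PK (branch_id) and explicit NOT NULL columns excluded).
reservations: 5 nullable (reservation_id, isbn, subject, capacity, language — PK (due_date) and explicit NOT NULL columns excluded).
books: 1 nullable (book_id — PK (language, status) and explicit NOT NULL columns excluded).
Total: 8 + 1 + 4 + 5 + 1 = 19.

19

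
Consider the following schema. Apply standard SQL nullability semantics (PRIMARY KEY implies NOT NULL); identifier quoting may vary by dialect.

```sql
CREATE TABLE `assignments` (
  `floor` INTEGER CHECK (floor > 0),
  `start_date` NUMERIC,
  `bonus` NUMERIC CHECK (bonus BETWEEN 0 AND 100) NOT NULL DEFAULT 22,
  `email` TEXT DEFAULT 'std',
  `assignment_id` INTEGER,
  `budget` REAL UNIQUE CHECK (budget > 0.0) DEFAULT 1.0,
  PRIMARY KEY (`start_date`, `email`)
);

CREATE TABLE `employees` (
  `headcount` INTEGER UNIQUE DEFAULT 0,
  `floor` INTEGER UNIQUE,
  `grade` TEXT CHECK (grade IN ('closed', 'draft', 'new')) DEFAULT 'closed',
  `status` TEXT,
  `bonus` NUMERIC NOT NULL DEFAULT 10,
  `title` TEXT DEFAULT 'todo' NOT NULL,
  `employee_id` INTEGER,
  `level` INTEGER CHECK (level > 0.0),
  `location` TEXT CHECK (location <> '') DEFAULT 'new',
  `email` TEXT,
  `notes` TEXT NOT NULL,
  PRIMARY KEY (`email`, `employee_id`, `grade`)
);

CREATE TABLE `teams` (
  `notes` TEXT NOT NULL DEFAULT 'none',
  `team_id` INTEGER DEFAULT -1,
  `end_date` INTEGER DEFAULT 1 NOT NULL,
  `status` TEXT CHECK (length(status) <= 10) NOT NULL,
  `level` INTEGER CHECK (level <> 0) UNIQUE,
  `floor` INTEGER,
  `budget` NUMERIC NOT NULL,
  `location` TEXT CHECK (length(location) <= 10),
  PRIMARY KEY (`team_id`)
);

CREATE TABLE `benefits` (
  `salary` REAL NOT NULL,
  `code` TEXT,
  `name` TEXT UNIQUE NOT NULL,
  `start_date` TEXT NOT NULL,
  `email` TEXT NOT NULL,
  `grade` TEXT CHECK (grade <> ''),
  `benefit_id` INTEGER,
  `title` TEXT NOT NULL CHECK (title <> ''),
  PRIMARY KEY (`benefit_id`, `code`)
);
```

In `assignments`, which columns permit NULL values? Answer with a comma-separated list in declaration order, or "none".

floor, assignment_id, budget

- floor: CHECK does not forbid NULL (a CHECK constraint passes when its expression is NULL) → nullable.
- start_date: part of the PRIMARY KEY, which implies NOT NULL → not nullable.
- bonus: declared NOT NULL → not nullable.
- email: part of the PRIMARY KEY, which implies NOT NULL → not nullable.
- assignment_id: no NOT NULL constraint applies → nullable.
- budget: CHECK does not forbid NULL (a CHECK constraint passes when its expression is NULL) → nullable.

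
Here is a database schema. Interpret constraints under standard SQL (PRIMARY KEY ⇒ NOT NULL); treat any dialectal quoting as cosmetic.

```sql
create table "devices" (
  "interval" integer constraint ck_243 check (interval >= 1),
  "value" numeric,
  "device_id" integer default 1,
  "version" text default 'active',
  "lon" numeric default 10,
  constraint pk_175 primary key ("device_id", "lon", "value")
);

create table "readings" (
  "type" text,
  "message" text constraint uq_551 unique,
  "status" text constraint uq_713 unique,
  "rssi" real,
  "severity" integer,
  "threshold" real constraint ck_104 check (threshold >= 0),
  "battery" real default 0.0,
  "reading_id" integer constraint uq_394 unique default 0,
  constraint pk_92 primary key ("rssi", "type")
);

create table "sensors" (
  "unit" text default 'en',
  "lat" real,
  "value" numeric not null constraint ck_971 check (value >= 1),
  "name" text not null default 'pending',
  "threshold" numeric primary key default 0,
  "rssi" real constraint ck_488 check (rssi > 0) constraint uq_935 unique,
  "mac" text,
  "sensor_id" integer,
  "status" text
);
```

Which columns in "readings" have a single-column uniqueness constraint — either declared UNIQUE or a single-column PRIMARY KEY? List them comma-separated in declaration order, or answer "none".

- type: part of a composite PRIMARY KEY — only the tuple is unique, not this column on its own.
- message: declared UNIQUE → unique.
- status: declared UNIQUE → unique.
- rssi: part of a composite PRIMARY KEY — only the tuple is unique, not this column on its own.
- severity: no UNIQUE or single-column PK constraint.
- threshold: no UNIQUE or single-column PK constraint.
- battery: no UNIQUE or single-column PK constraint.
- reading_id: declared UNIQUE → unique.

message, status, reading_id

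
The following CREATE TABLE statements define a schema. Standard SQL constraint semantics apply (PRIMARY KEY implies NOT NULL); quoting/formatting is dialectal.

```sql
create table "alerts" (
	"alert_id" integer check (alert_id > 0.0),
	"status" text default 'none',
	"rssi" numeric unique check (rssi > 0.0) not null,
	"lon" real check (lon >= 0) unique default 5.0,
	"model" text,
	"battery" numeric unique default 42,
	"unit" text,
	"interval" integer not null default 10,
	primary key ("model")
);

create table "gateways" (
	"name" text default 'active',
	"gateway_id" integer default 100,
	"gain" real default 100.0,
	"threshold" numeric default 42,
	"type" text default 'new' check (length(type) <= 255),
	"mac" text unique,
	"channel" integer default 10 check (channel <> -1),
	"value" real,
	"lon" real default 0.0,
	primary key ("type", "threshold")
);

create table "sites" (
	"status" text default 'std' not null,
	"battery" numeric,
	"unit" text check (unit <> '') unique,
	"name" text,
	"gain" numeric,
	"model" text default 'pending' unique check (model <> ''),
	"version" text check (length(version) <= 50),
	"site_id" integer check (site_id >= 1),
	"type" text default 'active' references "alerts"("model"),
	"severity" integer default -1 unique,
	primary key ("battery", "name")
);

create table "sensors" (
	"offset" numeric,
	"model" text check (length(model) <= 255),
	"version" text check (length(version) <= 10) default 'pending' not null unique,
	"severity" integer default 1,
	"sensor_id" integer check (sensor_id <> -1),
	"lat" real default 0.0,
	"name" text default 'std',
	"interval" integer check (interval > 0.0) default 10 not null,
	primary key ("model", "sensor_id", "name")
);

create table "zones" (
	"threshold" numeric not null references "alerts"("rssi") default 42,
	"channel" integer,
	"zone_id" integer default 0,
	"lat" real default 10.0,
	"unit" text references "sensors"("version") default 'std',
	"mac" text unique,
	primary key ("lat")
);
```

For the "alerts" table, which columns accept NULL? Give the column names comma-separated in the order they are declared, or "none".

- alert_id: CHECK does not forbid NULL (a CHECK constraint passes when its expression is NULL) → nullable.
- status: DEFAULT only fills an omitted column; an explicit NULL is still allowed → nullable.
- rssi: declared NOT NULL → not nullable.
- lon: CHECK does not forbid NULL (a CHECK constraint passes when its expression is NULL) → nullable.
- model: part of the PRIMARY KEY, which implies NOT NULL → not nullable.
- battery: UNIQUE does not imply NOT NULL → nullable.
- unit: no NOT NULL constraint applies → nullable.
- interval: declared NOT NULL → not nullable.

alert_id, status, lon, battery, unit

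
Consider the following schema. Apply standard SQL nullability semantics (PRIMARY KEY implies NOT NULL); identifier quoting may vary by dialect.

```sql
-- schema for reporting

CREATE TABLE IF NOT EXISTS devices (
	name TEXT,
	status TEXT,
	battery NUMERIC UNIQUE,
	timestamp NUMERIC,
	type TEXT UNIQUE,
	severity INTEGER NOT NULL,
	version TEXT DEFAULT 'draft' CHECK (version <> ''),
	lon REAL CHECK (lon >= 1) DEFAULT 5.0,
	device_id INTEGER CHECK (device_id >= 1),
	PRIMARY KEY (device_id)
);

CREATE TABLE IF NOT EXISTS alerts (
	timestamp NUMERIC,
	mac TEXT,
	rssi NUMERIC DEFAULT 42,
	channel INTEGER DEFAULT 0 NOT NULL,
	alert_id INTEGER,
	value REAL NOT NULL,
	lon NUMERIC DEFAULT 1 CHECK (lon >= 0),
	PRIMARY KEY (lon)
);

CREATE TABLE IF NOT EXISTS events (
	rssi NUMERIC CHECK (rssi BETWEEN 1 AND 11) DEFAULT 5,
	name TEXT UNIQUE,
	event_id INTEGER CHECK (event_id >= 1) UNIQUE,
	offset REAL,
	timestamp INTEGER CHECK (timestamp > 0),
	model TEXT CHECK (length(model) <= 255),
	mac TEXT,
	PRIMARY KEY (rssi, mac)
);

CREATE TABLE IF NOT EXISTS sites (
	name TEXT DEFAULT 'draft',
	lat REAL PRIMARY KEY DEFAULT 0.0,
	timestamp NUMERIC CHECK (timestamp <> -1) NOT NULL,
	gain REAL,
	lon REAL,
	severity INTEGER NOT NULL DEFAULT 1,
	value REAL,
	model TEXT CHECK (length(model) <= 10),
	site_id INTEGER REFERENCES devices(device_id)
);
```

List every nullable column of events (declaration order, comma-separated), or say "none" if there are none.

name, event_id, offset, timestamp, model

- rssi: part of the PRIMARY KEY, which implies NOT NULL → not nullable.
- name: UNIQUE does not imply NOT NULL → nullable.
- event_id: CHECK does not forbid NULL (a CHECK constraint passes when its expression is NULL) → nullable.
- offset: no NOT NULL constraint applies → nullable.
- timestamp: CHECK does not forbid NULL (a CHECK constraint passes when its expression is NULL) → nullable.
- model: CHECK does not forbid NULL (a CHECK constraint passes when its expression is NULL) → nullable.
- mac: part of the PRIMARY KEY, which implies NOT NULL → not nullable.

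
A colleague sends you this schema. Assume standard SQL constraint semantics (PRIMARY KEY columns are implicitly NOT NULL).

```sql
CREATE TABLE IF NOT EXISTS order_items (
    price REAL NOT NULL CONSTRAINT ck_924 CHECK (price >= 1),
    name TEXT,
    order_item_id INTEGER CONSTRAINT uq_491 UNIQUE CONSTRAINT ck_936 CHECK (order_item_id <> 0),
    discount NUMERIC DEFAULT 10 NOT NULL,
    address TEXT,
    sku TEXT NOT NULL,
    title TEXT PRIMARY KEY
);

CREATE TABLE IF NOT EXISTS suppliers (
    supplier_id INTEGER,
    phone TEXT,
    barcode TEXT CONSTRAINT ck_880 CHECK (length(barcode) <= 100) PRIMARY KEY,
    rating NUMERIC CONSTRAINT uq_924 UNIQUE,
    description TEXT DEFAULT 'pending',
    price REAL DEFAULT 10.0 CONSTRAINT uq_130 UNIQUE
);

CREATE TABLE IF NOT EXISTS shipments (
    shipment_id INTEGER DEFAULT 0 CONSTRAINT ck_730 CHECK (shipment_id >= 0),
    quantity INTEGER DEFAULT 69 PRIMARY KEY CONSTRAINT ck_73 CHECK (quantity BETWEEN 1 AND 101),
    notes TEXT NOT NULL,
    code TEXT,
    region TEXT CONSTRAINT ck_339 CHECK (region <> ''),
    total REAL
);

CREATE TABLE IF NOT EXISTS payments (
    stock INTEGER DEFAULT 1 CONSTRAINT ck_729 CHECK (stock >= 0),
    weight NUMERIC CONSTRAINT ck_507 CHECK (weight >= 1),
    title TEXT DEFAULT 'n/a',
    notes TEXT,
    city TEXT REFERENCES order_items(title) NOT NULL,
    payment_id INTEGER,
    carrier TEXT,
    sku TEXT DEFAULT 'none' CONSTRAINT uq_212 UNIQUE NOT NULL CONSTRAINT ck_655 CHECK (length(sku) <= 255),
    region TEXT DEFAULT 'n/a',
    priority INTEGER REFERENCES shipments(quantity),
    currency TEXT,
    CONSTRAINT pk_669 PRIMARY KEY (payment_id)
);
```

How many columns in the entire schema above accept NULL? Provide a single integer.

order_items: 3 nullable (name, order_item_id, address — PK (title) and explicit NOT NULL columns excluded).
suppliers: 5 nullable (supplier_id, phone, rating, description, price — PK (barcode) and explicit NOT NULL columns excluded).
shipments: 4 nullable (shipment_id, code, region, total — PK (quantity) and explicit NOT NULL columns excluded).
payments: 8 nullable (stock, weight, title, notes, carrier, region, priority, currency — PK (payment_id) and explicit NOT NULL columns excluded).
Total: 3 + 5 + 4 + 8 = 20.

20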